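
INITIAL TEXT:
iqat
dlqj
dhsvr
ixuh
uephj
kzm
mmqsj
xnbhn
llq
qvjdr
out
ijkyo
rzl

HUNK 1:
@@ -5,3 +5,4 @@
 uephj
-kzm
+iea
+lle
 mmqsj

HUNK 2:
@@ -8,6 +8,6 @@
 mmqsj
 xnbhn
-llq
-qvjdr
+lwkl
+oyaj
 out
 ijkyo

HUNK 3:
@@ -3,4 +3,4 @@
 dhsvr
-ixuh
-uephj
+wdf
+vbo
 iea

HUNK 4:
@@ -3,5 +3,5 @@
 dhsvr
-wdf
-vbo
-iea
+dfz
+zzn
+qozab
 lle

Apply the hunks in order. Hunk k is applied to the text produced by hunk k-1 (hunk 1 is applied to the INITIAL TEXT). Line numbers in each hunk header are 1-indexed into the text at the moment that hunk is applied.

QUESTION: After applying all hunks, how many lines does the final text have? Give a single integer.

Answer: 14

Derivation:
Hunk 1: at line 5 remove [kzm] add [iea,lle] -> 14 lines: iqat dlqj dhsvr ixuh uephj iea lle mmqsj xnbhn llq qvjdr out ijkyo rzl
Hunk 2: at line 8 remove [llq,qvjdr] add [lwkl,oyaj] -> 14 lines: iqat dlqj dhsvr ixuh uephj iea lle mmqsj xnbhn lwkl oyaj out ijkyo rzl
Hunk 3: at line 3 remove [ixuh,uephj] add [wdf,vbo] -> 14 lines: iqat dlqj dhsvr wdf vbo iea lle mmqsj xnbhn lwkl oyaj out ijkyo rzl
Hunk 4: at line 3 remove [wdf,vbo,iea] add [dfz,zzn,qozab] -> 14 lines: iqat dlqj dhsvr dfz zzn qozab lle mmqsj xnbhn lwkl oyaj out ijkyo rzl
Final line count: 14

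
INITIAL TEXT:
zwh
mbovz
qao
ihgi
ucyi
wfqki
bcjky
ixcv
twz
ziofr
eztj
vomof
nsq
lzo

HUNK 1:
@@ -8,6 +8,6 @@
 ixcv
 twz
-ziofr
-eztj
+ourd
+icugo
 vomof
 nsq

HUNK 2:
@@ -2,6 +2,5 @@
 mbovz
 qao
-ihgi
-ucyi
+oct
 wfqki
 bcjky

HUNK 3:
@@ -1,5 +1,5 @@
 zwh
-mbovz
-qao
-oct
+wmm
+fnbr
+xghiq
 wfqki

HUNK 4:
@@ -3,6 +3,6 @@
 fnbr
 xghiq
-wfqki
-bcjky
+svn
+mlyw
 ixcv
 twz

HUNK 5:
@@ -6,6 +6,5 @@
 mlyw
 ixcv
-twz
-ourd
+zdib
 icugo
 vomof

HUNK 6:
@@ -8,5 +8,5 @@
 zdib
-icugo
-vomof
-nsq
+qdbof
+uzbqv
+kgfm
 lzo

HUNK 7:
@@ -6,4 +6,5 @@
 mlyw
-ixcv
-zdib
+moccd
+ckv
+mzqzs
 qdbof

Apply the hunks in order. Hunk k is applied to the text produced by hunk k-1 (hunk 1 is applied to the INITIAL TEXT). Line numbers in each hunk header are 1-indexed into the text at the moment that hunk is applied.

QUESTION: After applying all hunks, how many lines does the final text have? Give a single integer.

Hunk 1: at line 8 remove [ziofr,eztj] add [ourd,icugo] -> 14 lines: zwh mbovz qao ihgi ucyi wfqki bcjky ixcv twz ourd icugo vomof nsq lzo
Hunk 2: at line 2 remove [ihgi,ucyi] add [oct] -> 13 lines: zwh mbovz qao oct wfqki bcjky ixcv twz ourd icugo vomof nsq lzo
Hunk 3: at line 1 remove [mbovz,qao,oct] add [wmm,fnbr,xghiq] -> 13 lines: zwh wmm fnbr xghiq wfqki bcjky ixcv twz ourd icugo vomof nsq lzo
Hunk 4: at line 3 remove [wfqki,bcjky] add [svn,mlyw] -> 13 lines: zwh wmm fnbr xghiq svn mlyw ixcv twz ourd icugo vomof nsq lzo
Hunk 5: at line 6 remove [twz,ourd] add [zdib] -> 12 lines: zwh wmm fnbr xghiq svn mlyw ixcv zdib icugo vomof nsq lzo
Hunk 6: at line 8 remove [icugo,vomof,nsq] add [qdbof,uzbqv,kgfm] -> 12 lines: zwh wmm fnbr xghiq svn mlyw ixcv zdib qdbof uzbqv kgfm lzo
Hunk 7: at line 6 remove [ixcv,zdib] add [moccd,ckv,mzqzs] -> 13 lines: zwh wmm fnbr xghiq svn mlyw moccd ckv mzqzs qdbof uzbqv kgfm lzo
Final line count: 13

Answer: 13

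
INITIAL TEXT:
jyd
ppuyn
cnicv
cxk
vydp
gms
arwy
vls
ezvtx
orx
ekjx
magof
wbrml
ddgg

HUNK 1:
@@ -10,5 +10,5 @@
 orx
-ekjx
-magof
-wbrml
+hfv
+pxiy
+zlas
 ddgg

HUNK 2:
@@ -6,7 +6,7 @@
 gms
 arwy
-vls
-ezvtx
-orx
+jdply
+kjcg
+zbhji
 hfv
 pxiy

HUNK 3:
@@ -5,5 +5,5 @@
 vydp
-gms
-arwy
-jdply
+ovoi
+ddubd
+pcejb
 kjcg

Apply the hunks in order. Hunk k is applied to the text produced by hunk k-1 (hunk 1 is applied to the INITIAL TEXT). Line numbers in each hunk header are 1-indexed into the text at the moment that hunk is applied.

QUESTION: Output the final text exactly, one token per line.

Answer: jyd
ppuyn
cnicv
cxk
vydp
ovoi
ddubd
pcejb
kjcg
zbhji
hfv
pxiy
zlas
ddgg

Derivation:
Hunk 1: at line 10 remove [ekjx,magof,wbrml] add [hfv,pxiy,zlas] -> 14 lines: jyd ppuyn cnicv cxk vydp gms arwy vls ezvtx orx hfv pxiy zlas ddgg
Hunk 2: at line 6 remove [vls,ezvtx,orx] add [jdply,kjcg,zbhji] -> 14 lines: jyd ppuyn cnicv cxk vydp gms arwy jdply kjcg zbhji hfv pxiy zlas ddgg
Hunk 3: at line 5 remove [gms,arwy,jdply] add [ovoi,ddubd,pcejb] -> 14 lines: jyd ppuyn cnicv cxk vydp ovoi ddubd pcejb kjcg zbhji hfv pxiy zlas ddgg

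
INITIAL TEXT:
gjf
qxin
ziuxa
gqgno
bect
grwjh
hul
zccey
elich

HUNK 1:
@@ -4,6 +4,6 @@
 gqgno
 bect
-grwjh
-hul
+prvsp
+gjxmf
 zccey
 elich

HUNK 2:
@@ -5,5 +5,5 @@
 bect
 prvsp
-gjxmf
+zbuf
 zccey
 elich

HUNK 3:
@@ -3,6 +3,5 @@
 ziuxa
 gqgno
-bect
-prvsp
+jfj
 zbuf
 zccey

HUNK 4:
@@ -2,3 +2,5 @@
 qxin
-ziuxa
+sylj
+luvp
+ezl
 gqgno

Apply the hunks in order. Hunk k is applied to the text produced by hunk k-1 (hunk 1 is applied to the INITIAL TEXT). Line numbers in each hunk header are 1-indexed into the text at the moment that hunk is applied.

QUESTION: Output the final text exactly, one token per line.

Hunk 1: at line 4 remove [grwjh,hul] add [prvsp,gjxmf] -> 9 lines: gjf qxin ziuxa gqgno bect prvsp gjxmf zccey elich
Hunk 2: at line 5 remove [gjxmf] add [zbuf] -> 9 lines: gjf qxin ziuxa gqgno bect prvsp zbuf zccey elich
Hunk 3: at line 3 remove [bect,prvsp] add [jfj] -> 8 lines: gjf qxin ziuxa gqgno jfj zbuf zccey elich
Hunk 4: at line 2 remove [ziuxa] add [sylj,luvp,ezl] -> 10 lines: gjf qxin sylj luvp ezl gqgno jfj zbuf zccey elich

Answer: gjf
qxin
sylj
luvp
ezl
gqgno
jfj
zbuf
zccey
elich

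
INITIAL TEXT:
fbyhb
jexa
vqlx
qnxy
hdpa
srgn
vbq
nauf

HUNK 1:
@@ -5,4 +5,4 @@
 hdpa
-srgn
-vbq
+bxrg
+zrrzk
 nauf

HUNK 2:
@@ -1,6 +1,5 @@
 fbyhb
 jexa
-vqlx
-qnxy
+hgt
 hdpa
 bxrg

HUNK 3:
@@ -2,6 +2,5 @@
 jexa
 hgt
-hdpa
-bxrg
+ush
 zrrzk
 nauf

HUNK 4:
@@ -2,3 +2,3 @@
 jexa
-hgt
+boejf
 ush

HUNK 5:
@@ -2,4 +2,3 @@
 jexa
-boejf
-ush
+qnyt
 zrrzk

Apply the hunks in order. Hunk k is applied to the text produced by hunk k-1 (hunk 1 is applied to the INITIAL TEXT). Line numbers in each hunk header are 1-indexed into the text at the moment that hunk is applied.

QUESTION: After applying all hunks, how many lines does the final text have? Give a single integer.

Answer: 5

Derivation:
Hunk 1: at line 5 remove [srgn,vbq] add [bxrg,zrrzk] -> 8 lines: fbyhb jexa vqlx qnxy hdpa bxrg zrrzk nauf
Hunk 2: at line 1 remove [vqlx,qnxy] add [hgt] -> 7 lines: fbyhb jexa hgt hdpa bxrg zrrzk nauf
Hunk 3: at line 2 remove [hdpa,bxrg] add [ush] -> 6 lines: fbyhb jexa hgt ush zrrzk nauf
Hunk 4: at line 2 remove [hgt] add [boejf] -> 6 lines: fbyhb jexa boejf ush zrrzk nauf
Hunk 5: at line 2 remove [boejf,ush] add [qnyt] -> 5 lines: fbyhb jexa qnyt zrrzk nauf
Final line count: 5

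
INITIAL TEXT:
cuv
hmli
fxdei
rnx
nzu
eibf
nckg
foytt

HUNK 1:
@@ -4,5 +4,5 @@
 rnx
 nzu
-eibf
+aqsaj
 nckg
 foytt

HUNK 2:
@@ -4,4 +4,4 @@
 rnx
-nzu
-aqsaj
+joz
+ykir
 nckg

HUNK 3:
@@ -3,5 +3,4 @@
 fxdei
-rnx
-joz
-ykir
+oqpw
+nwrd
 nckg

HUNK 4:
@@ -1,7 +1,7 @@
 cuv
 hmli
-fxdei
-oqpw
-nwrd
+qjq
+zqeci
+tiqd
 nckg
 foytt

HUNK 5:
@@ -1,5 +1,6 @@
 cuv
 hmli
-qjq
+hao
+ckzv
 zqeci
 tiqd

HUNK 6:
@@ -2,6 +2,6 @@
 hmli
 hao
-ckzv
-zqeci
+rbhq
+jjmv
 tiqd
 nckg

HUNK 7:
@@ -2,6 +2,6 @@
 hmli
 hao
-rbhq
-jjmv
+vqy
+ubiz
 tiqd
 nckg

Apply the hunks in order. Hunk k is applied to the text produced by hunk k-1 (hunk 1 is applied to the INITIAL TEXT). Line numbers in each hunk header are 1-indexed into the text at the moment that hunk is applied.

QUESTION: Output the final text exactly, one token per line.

Answer: cuv
hmli
hao
vqy
ubiz
tiqd
nckg
foytt

Derivation:
Hunk 1: at line 4 remove [eibf] add [aqsaj] -> 8 lines: cuv hmli fxdei rnx nzu aqsaj nckg foytt
Hunk 2: at line 4 remove [nzu,aqsaj] add [joz,ykir] -> 8 lines: cuv hmli fxdei rnx joz ykir nckg foytt
Hunk 3: at line 3 remove [rnx,joz,ykir] add [oqpw,nwrd] -> 7 lines: cuv hmli fxdei oqpw nwrd nckg foytt
Hunk 4: at line 1 remove [fxdei,oqpw,nwrd] add [qjq,zqeci,tiqd] -> 7 lines: cuv hmli qjq zqeci tiqd nckg foytt
Hunk 5: at line 1 remove [qjq] add [hao,ckzv] -> 8 lines: cuv hmli hao ckzv zqeci tiqd nckg foytt
Hunk 6: at line 2 remove [ckzv,zqeci] add [rbhq,jjmv] -> 8 lines: cuv hmli hao rbhq jjmv tiqd nckg foytt
Hunk 7: at line 2 remove [rbhq,jjmv] add [vqy,ubiz] -> 8 lines: cuv hmli hao vqy ubiz tiqd nckg foytt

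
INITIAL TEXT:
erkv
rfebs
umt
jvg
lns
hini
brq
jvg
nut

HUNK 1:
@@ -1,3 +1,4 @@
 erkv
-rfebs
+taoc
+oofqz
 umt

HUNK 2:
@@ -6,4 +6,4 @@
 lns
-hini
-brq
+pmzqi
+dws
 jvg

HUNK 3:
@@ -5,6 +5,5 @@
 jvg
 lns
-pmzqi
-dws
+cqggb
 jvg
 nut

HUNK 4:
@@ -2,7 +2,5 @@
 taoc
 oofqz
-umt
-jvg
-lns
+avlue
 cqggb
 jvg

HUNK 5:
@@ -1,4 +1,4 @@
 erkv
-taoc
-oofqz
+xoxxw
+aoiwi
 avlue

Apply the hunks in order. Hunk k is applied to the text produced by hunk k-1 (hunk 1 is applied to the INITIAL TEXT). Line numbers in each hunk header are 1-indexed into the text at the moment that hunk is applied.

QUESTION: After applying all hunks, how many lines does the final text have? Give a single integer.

Hunk 1: at line 1 remove [rfebs] add [taoc,oofqz] -> 10 lines: erkv taoc oofqz umt jvg lns hini brq jvg nut
Hunk 2: at line 6 remove [hini,brq] add [pmzqi,dws] -> 10 lines: erkv taoc oofqz umt jvg lns pmzqi dws jvg nut
Hunk 3: at line 5 remove [pmzqi,dws] add [cqggb] -> 9 lines: erkv taoc oofqz umt jvg lns cqggb jvg nut
Hunk 4: at line 2 remove [umt,jvg,lns] add [avlue] -> 7 lines: erkv taoc oofqz avlue cqggb jvg nut
Hunk 5: at line 1 remove [taoc,oofqz] add [xoxxw,aoiwi] -> 7 lines: erkv xoxxw aoiwi avlue cqggb jvg nut
Final line count: 7

Answer: 7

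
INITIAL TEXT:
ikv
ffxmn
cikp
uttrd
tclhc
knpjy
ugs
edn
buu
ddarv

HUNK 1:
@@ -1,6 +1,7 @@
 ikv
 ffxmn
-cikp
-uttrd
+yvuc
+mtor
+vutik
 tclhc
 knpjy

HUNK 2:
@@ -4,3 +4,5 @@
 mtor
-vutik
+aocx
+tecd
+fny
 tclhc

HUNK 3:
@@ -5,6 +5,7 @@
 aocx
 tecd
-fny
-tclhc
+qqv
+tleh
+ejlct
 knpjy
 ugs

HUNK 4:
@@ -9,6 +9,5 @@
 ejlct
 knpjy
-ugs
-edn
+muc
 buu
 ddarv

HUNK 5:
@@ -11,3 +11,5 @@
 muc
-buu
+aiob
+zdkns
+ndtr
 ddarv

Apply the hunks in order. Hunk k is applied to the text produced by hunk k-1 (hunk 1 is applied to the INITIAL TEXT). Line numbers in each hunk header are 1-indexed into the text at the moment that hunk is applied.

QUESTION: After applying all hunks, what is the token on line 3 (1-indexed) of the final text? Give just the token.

Hunk 1: at line 1 remove [cikp,uttrd] add [yvuc,mtor,vutik] -> 11 lines: ikv ffxmn yvuc mtor vutik tclhc knpjy ugs edn buu ddarv
Hunk 2: at line 4 remove [vutik] add [aocx,tecd,fny] -> 13 lines: ikv ffxmn yvuc mtor aocx tecd fny tclhc knpjy ugs edn buu ddarv
Hunk 3: at line 5 remove [fny,tclhc] add [qqv,tleh,ejlct] -> 14 lines: ikv ffxmn yvuc mtor aocx tecd qqv tleh ejlct knpjy ugs edn buu ddarv
Hunk 4: at line 9 remove [ugs,edn] add [muc] -> 13 lines: ikv ffxmn yvuc mtor aocx tecd qqv tleh ejlct knpjy muc buu ddarv
Hunk 5: at line 11 remove [buu] add [aiob,zdkns,ndtr] -> 15 lines: ikv ffxmn yvuc mtor aocx tecd qqv tleh ejlct knpjy muc aiob zdkns ndtr ddarv
Final line 3: yvuc

Answer: yvuc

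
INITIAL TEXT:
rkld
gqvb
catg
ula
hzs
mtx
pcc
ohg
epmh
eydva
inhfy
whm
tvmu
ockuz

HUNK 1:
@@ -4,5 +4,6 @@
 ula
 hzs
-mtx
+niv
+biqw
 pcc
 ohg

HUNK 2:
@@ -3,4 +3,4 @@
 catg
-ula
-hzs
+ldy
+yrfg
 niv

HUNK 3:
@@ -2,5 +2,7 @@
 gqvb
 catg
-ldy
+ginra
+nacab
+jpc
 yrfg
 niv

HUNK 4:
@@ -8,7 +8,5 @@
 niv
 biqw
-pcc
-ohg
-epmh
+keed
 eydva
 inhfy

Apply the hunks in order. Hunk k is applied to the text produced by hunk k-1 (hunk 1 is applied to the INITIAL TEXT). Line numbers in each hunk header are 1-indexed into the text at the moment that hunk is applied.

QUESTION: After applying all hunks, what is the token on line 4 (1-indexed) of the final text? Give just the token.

Answer: ginra

Derivation:
Hunk 1: at line 4 remove [mtx] add [niv,biqw] -> 15 lines: rkld gqvb catg ula hzs niv biqw pcc ohg epmh eydva inhfy whm tvmu ockuz
Hunk 2: at line 3 remove [ula,hzs] add [ldy,yrfg] -> 15 lines: rkld gqvb catg ldy yrfg niv biqw pcc ohg epmh eydva inhfy whm tvmu ockuz
Hunk 3: at line 2 remove [ldy] add [ginra,nacab,jpc] -> 17 lines: rkld gqvb catg ginra nacab jpc yrfg niv biqw pcc ohg epmh eydva inhfy whm tvmu ockuz
Hunk 4: at line 8 remove [pcc,ohg,epmh] add [keed] -> 15 lines: rkld gqvb catg ginra nacab jpc yrfg niv biqw keed eydva inhfy whm tvmu ockuz
Final line 4: ginra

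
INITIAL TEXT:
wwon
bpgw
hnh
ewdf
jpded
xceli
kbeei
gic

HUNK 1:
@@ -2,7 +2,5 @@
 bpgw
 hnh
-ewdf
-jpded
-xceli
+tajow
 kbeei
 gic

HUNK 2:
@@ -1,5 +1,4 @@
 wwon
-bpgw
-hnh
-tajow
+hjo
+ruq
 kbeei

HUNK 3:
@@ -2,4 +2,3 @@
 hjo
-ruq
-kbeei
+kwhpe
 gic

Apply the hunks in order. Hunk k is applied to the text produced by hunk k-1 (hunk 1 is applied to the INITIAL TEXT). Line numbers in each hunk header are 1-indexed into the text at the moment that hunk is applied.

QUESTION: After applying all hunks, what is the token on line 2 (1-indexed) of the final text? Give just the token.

Hunk 1: at line 2 remove [ewdf,jpded,xceli] add [tajow] -> 6 lines: wwon bpgw hnh tajow kbeei gic
Hunk 2: at line 1 remove [bpgw,hnh,tajow] add [hjo,ruq] -> 5 lines: wwon hjo ruq kbeei gic
Hunk 3: at line 2 remove [ruq,kbeei] add [kwhpe] -> 4 lines: wwon hjo kwhpe gic
Final line 2: hjo

Answer: hjo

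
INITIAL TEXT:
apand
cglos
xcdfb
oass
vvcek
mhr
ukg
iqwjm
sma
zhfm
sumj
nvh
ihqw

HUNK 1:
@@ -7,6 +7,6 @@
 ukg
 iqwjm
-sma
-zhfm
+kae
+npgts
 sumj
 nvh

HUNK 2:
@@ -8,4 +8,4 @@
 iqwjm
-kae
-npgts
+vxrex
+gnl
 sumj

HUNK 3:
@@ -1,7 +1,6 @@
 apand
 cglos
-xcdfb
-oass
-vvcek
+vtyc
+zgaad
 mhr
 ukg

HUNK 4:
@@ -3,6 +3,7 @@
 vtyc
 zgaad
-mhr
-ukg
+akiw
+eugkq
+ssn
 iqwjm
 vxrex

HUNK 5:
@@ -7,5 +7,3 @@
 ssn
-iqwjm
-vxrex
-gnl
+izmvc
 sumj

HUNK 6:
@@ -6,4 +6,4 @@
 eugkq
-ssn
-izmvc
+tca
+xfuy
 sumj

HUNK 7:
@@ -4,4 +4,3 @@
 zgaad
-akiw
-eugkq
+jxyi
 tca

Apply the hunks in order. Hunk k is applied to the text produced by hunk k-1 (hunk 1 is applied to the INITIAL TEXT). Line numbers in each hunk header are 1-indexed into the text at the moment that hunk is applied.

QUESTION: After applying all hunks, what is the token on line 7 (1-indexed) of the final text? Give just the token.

Answer: xfuy

Derivation:
Hunk 1: at line 7 remove [sma,zhfm] add [kae,npgts] -> 13 lines: apand cglos xcdfb oass vvcek mhr ukg iqwjm kae npgts sumj nvh ihqw
Hunk 2: at line 8 remove [kae,npgts] add [vxrex,gnl] -> 13 lines: apand cglos xcdfb oass vvcek mhr ukg iqwjm vxrex gnl sumj nvh ihqw
Hunk 3: at line 1 remove [xcdfb,oass,vvcek] add [vtyc,zgaad] -> 12 lines: apand cglos vtyc zgaad mhr ukg iqwjm vxrex gnl sumj nvh ihqw
Hunk 4: at line 3 remove [mhr,ukg] add [akiw,eugkq,ssn] -> 13 lines: apand cglos vtyc zgaad akiw eugkq ssn iqwjm vxrex gnl sumj nvh ihqw
Hunk 5: at line 7 remove [iqwjm,vxrex,gnl] add [izmvc] -> 11 lines: apand cglos vtyc zgaad akiw eugkq ssn izmvc sumj nvh ihqw
Hunk 6: at line 6 remove [ssn,izmvc] add [tca,xfuy] -> 11 lines: apand cglos vtyc zgaad akiw eugkq tca xfuy sumj nvh ihqw
Hunk 7: at line 4 remove [akiw,eugkq] add [jxyi] -> 10 lines: apand cglos vtyc zgaad jxyi tca xfuy sumj nvh ihqw
Final line 7: xfuy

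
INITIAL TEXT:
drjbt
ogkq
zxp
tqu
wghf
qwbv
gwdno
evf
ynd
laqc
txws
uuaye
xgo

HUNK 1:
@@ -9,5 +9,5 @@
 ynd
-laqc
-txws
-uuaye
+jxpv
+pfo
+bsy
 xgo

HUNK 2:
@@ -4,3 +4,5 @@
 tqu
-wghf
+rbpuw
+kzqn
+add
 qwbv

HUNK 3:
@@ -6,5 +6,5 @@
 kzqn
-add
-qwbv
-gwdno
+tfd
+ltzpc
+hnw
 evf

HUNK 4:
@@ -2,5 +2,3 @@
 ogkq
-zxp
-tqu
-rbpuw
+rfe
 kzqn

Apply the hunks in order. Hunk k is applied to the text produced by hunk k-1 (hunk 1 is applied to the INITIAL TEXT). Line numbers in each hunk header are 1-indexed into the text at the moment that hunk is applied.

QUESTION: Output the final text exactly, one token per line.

Hunk 1: at line 9 remove [laqc,txws,uuaye] add [jxpv,pfo,bsy] -> 13 lines: drjbt ogkq zxp tqu wghf qwbv gwdno evf ynd jxpv pfo bsy xgo
Hunk 2: at line 4 remove [wghf] add [rbpuw,kzqn,add] -> 15 lines: drjbt ogkq zxp tqu rbpuw kzqn add qwbv gwdno evf ynd jxpv pfo bsy xgo
Hunk 3: at line 6 remove [add,qwbv,gwdno] add [tfd,ltzpc,hnw] -> 15 lines: drjbt ogkq zxp tqu rbpuw kzqn tfd ltzpc hnw evf ynd jxpv pfo bsy xgo
Hunk 4: at line 2 remove [zxp,tqu,rbpuw] add [rfe] -> 13 lines: drjbt ogkq rfe kzqn tfd ltzpc hnw evf ynd jxpv pfo bsy xgo

Answer: drjbt
ogkq
rfe
kzqn
tfd
ltzpc
hnw
evf
ynd
jxpv
pfo
bsy
xgo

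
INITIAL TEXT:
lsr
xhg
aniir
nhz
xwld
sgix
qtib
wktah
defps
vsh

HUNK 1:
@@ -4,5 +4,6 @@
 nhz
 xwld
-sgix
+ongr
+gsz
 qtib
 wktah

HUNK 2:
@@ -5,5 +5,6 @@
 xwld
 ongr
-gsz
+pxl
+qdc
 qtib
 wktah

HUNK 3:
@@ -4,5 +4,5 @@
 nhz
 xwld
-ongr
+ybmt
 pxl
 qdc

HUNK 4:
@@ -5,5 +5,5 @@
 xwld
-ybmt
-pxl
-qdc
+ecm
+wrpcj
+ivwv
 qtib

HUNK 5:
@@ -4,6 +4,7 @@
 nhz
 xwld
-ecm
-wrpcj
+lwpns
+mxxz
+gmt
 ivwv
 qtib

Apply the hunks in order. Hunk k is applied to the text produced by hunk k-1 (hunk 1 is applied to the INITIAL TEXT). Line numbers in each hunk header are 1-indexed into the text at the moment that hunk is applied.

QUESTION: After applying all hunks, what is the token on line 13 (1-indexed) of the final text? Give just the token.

Answer: vsh

Derivation:
Hunk 1: at line 4 remove [sgix] add [ongr,gsz] -> 11 lines: lsr xhg aniir nhz xwld ongr gsz qtib wktah defps vsh
Hunk 2: at line 5 remove [gsz] add [pxl,qdc] -> 12 lines: lsr xhg aniir nhz xwld ongr pxl qdc qtib wktah defps vsh
Hunk 3: at line 4 remove [ongr] add [ybmt] -> 12 lines: lsr xhg aniir nhz xwld ybmt pxl qdc qtib wktah defps vsh
Hunk 4: at line 5 remove [ybmt,pxl,qdc] add [ecm,wrpcj,ivwv] -> 12 lines: lsr xhg aniir nhz xwld ecm wrpcj ivwv qtib wktah defps vsh
Hunk 5: at line 4 remove [ecm,wrpcj] add [lwpns,mxxz,gmt] -> 13 lines: lsr xhg aniir nhz xwld lwpns mxxz gmt ivwv qtib wktah defps vsh
Final line 13: vsh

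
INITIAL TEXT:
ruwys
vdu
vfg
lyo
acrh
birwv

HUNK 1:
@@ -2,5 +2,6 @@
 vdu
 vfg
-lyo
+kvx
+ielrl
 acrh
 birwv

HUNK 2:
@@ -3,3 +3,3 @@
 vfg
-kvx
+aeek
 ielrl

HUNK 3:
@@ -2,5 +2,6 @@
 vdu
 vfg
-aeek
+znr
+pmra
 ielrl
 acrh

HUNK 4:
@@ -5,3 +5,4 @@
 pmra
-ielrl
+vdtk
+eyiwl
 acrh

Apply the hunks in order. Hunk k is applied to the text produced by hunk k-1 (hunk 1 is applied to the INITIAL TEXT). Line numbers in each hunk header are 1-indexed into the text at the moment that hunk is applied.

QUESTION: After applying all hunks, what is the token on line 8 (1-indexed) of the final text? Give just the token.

Answer: acrh

Derivation:
Hunk 1: at line 2 remove [lyo] add [kvx,ielrl] -> 7 lines: ruwys vdu vfg kvx ielrl acrh birwv
Hunk 2: at line 3 remove [kvx] add [aeek] -> 7 lines: ruwys vdu vfg aeek ielrl acrh birwv
Hunk 3: at line 2 remove [aeek] add [znr,pmra] -> 8 lines: ruwys vdu vfg znr pmra ielrl acrh birwv
Hunk 4: at line 5 remove [ielrl] add [vdtk,eyiwl] -> 9 lines: ruwys vdu vfg znr pmra vdtk eyiwl acrh birwv
Final line 8: acrh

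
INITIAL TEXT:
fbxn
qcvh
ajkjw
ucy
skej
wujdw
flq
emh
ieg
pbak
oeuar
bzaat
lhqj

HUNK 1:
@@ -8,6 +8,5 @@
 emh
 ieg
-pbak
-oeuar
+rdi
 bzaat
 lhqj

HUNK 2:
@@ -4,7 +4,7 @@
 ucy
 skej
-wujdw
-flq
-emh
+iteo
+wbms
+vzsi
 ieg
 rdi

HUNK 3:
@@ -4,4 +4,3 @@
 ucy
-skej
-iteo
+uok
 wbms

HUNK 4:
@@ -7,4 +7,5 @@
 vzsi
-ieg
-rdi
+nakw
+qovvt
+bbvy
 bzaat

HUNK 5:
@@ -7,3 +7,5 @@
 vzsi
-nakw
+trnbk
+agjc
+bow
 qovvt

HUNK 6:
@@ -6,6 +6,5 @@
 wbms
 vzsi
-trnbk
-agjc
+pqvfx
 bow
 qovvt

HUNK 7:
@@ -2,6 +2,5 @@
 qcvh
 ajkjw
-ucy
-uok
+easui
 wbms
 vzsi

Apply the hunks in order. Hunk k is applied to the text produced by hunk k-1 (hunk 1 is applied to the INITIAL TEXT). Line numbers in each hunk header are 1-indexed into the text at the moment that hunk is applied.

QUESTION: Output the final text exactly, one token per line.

Hunk 1: at line 8 remove [pbak,oeuar] add [rdi] -> 12 lines: fbxn qcvh ajkjw ucy skej wujdw flq emh ieg rdi bzaat lhqj
Hunk 2: at line 4 remove [wujdw,flq,emh] add [iteo,wbms,vzsi] -> 12 lines: fbxn qcvh ajkjw ucy skej iteo wbms vzsi ieg rdi bzaat lhqj
Hunk 3: at line 4 remove [skej,iteo] add [uok] -> 11 lines: fbxn qcvh ajkjw ucy uok wbms vzsi ieg rdi bzaat lhqj
Hunk 4: at line 7 remove [ieg,rdi] add [nakw,qovvt,bbvy] -> 12 lines: fbxn qcvh ajkjw ucy uok wbms vzsi nakw qovvt bbvy bzaat lhqj
Hunk 5: at line 7 remove [nakw] add [trnbk,agjc,bow] -> 14 lines: fbxn qcvh ajkjw ucy uok wbms vzsi trnbk agjc bow qovvt bbvy bzaat lhqj
Hunk 6: at line 6 remove [trnbk,agjc] add [pqvfx] -> 13 lines: fbxn qcvh ajkjw ucy uok wbms vzsi pqvfx bow qovvt bbvy bzaat lhqj
Hunk 7: at line 2 remove [ucy,uok] add [easui] -> 12 lines: fbxn qcvh ajkjw easui wbms vzsi pqvfx bow qovvt bbvy bzaat lhqj

Answer: fbxn
qcvh
ajkjw
easui
wbms
vzsi
pqvfx
bow
qovvt
bbvy
bzaat
lhqj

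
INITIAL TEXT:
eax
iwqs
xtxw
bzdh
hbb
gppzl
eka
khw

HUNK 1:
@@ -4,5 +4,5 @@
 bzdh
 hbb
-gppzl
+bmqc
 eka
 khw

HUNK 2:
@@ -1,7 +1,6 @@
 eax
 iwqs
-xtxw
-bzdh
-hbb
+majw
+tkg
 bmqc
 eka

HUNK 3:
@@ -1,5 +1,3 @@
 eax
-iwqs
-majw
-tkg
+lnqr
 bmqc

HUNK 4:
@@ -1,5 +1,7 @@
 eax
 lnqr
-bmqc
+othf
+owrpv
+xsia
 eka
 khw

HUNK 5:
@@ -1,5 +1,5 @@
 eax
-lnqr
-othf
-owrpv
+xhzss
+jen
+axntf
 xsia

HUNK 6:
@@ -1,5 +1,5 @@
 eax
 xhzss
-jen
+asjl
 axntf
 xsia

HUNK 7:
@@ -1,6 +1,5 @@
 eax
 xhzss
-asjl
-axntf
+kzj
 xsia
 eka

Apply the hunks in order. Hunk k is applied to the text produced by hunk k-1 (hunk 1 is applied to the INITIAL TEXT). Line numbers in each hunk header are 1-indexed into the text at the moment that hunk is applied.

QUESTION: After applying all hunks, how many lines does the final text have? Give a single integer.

Answer: 6

Derivation:
Hunk 1: at line 4 remove [gppzl] add [bmqc] -> 8 lines: eax iwqs xtxw bzdh hbb bmqc eka khw
Hunk 2: at line 1 remove [xtxw,bzdh,hbb] add [majw,tkg] -> 7 lines: eax iwqs majw tkg bmqc eka khw
Hunk 3: at line 1 remove [iwqs,majw,tkg] add [lnqr] -> 5 lines: eax lnqr bmqc eka khw
Hunk 4: at line 1 remove [bmqc] add [othf,owrpv,xsia] -> 7 lines: eax lnqr othf owrpv xsia eka khw
Hunk 5: at line 1 remove [lnqr,othf,owrpv] add [xhzss,jen,axntf] -> 7 lines: eax xhzss jen axntf xsia eka khw
Hunk 6: at line 1 remove [jen] add [asjl] -> 7 lines: eax xhzss asjl axntf xsia eka khw
Hunk 7: at line 1 remove [asjl,axntf] add [kzj] -> 6 lines: eax xhzss kzj xsia eka khw
Final line count: 6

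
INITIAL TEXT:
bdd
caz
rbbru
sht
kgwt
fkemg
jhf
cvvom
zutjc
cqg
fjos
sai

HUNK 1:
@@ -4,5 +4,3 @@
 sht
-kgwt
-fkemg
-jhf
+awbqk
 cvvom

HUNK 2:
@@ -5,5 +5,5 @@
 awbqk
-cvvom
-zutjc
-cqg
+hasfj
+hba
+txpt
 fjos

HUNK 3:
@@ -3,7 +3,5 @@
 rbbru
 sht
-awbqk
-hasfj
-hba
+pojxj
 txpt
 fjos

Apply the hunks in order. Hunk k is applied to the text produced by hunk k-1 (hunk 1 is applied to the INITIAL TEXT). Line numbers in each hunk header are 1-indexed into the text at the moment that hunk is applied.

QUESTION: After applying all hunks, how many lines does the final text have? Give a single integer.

Hunk 1: at line 4 remove [kgwt,fkemg,jhf] add [awbqk] -> 10 lines: bdd caz rbbru sht awbqk cvvom zutjc cqg fjos sai
Hunk 2: at line 5 remove [cvvom,zutjc,cqg] add [hasfj,hba,txpt] -> 10 lines: bdd caz rbbru sht awbqk hasfj hba txpt fjos sai
Hunk 3: at line 3 remove [awbqk,hasfj,hba] add [pojxj] -> 8 lines: bdd caz rbbru sht pojxj txpt fjos sai
Final line count: 8

Answer: 8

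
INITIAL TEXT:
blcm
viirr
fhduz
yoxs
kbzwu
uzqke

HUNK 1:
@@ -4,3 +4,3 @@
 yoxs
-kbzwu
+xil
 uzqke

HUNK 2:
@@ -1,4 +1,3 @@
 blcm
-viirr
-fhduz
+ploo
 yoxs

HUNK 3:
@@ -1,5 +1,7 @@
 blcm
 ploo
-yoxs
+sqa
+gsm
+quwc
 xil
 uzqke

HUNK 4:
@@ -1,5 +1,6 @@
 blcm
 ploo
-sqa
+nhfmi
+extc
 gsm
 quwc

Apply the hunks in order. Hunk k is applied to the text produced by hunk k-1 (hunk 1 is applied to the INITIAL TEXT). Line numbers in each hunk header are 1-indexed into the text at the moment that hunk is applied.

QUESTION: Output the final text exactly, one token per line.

Hunk 1: at line 4 remove [kbzwu] add [xil] -> 6 lines: blcm viirr fhduz yoxs xil uzqke
Hunk 2: at line 1 remove [viirr,fhduz] add [ploo] -> 5 lines: blcm ploo yoxs xil uzqke
Hunk 3: at line 1 remove [yoxs] add [sqa,gsm,quwc] -> 7 lines: blcm ploo sqa gsm quwc xil uzqke
Hunk 4: at line 1 remove [sqa] add [nhfmi,extc] -> 8 lines: blcm ploo nhfmi extc gsm quwc xil uzqke

Answer: blcm
ploo
nhfmi
extc
gsm
quwc
xil
uzqke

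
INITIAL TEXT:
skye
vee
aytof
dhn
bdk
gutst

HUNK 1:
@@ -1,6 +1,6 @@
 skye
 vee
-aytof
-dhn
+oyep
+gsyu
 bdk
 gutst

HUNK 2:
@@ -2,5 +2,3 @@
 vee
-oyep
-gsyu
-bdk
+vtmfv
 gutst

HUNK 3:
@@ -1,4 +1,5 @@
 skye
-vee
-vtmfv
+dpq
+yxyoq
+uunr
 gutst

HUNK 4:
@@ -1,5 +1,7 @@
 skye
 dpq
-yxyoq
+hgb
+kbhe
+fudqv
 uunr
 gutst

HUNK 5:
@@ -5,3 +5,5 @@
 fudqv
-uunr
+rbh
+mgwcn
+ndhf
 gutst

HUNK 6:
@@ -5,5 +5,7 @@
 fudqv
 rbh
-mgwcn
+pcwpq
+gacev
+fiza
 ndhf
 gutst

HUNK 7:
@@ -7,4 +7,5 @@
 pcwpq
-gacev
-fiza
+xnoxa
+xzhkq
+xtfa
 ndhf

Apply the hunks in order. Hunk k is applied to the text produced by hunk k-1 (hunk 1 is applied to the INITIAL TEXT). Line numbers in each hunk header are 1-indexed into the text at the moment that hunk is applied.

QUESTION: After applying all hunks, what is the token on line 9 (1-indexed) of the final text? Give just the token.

Answer: xzhkq

Derivation:
Hunk 1: at line 1 remove [aytof,dhn] add [oyep,gsyu] -> 6 lines: skye vee oyep gsyu bdk gutst
Hunk 2: at line 2 remove [oyep,gsyu,bdk] add [vtmfv] -> 4 lines: skye vee vtmfv gutst
Hunk 3: at line 1 remove [vee,vtmfv] add [dpq,yxyoq,uunr] -> 5 lines: skye dpq yxyoq uunr gutst
Hunk 4: at line 1 remove [yxyoq] add [hgb,kbhe,fudqv] -> 7 lines: skye dpq hgb kbhe fudqv uunr gutst
Hunk 5: at line 5 remove [uunr] add [rbh,mgwcn,ndhf] -> 9 lines: skye dpq hgb kbhe fudqv rbh mgwcn ndhf gutst
Hunk 6: at line 5 remove [mgwcn] add [pcwpq,gacev,fiza] -> 11 lines: skye dpq hgb kbhe fudqv rbh pcwpq gacev fiza ndhf gutst
Hunk 7: at line 7 remove [gacev,fiza] add [xnoxa,xzhkq,xtfa] -> 12 lines: skye dpq hgb kbhe fudqv rbh pcwpq xnoxa xzhkq xtfa ndhf gutst
Final line 9: xzhkq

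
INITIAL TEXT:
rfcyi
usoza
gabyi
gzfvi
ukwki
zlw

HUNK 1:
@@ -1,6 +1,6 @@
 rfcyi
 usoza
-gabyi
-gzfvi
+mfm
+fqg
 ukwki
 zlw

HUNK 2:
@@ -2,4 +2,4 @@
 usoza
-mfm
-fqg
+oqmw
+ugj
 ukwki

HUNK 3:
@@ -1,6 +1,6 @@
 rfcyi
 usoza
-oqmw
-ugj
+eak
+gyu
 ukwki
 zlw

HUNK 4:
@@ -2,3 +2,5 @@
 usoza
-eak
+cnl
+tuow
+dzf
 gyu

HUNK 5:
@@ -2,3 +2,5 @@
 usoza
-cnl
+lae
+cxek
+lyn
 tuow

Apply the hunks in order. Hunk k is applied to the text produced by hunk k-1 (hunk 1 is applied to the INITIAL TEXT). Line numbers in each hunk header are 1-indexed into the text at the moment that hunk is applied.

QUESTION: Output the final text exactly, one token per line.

Answer: rfcyi
usoza
lae
cxek
lyn
tuow
dzf
gyu
ukwki
zlw

Derivation:
Hunk 1: at line 1 remove [gabyi,gzfvi] add [mfm,fqg] -> 6 lines: rfcyi usoza mfm fqg ukwki zlw
Hunk 2: at line 2 remove [mfm,fqg] add [oqmw,ugj] -> 6 lines: rfcyi usoza oqmw ugj ukwki zlw
Hunk 3: at line 1 remove [oqmw,ugj] add [eak,gyu] -> 6 lines: rfcyi usoza eak gyu ukwki zlw
Hunk 4: at line 2 remove [eak] add [cnl,tuow,dzf] -> 8 lines: rfcyi usoza cnl tuow dzf gyu ukwki zlw
Hunk 5: at line 2 remove [cnl] add [lae,cxek,lyn] -> 10 lines: rfcyi usoza lae cxek lyn tuow dzf gyu ukwki zlw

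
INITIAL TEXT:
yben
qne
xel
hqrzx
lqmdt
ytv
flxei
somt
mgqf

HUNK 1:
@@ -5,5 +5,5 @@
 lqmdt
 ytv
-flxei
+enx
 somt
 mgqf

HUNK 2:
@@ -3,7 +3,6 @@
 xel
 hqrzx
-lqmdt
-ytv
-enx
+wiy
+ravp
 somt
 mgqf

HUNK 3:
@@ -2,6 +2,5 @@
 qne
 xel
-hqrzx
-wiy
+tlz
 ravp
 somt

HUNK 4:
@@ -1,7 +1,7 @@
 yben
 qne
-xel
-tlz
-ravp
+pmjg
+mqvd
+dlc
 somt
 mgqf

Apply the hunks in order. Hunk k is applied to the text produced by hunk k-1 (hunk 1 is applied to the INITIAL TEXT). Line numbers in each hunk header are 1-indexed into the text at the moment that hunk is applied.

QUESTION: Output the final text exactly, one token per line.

Hunk 1: at line 5 remove [flxei] add [enx] -> 9 lines: yben qne xel hqrzx lqmdt ytv enx somt mgqf
Hunk 2: at line 3 remove [lqmdt,ytv,enx] add [wiy,ravp] -> 8 lines: yben qne xel hqrzx wiy ravp somt mgqf
Hunk 3: at line 2 remove [hqrzx,wiy] add [tlz] -> 7 lines: yben qne xel tlz ravp somt mgqf
Hunk 4: at line 1 remove [xel,tlz,ravp] add [pmjg,mqvd,dlc] -> 7 lines: yben qne pmjg mqvd dlc somt mgqf

Answer: yben
qne
pmjg
mqvd
dlc
somt
mgqf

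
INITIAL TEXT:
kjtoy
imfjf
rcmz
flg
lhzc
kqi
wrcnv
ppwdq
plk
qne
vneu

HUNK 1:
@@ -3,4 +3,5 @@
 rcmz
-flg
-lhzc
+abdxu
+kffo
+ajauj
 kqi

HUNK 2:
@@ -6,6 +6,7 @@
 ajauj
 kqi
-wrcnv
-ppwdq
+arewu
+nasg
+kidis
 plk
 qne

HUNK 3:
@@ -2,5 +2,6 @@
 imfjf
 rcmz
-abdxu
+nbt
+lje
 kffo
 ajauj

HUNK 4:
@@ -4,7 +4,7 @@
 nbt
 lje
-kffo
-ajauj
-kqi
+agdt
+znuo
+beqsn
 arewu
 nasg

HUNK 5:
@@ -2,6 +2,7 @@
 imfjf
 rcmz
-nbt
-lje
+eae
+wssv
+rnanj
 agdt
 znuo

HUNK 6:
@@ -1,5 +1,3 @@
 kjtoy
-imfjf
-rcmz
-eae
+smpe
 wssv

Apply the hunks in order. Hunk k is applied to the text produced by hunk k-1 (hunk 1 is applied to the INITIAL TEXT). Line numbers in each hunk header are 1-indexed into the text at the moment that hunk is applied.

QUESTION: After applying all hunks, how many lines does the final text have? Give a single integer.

Hunk 1: at line 3 remove [flg,lhzc] add [abdxu,kffo,ajauj] -> 12 lines: kjtoy imfjf rcmz abdxu kffo ajauj kqi wrcnv ppwdq plk qne vneu
Hunk 2: at line 6 remove [wrcnv,ppwdq] add [arewu,nasg,kidis] -> 13 lines: kjtoy imfjf rcmz abdxu kffo ajauj kqi arewu nasg kidis plk qne vneu
Hunk 3: at line 2 remove [abdxu] add [nbt,lje] -> 14 lines: kjtoy imfjf rcmz nbt lje kffo ajauj kqi arewu nasg kidis plk qne vneu
Hunk 4: at line 4 remove [kffo,ajauj,kqi] add [agdt,znuo,beqsn] -> 14 lines: kjtoy imfjf rcmz nbt lje agdt znuo beqsn arewu nasg kidis plk qne vneu
Hunk 5: at line 2 remove [nbt,lje] add [eae,wssv,rnanj] -> 15 lines: kjtoy imfjf rcmz eae wssv rnanj agdt znuo beqsn arewu nasg kidis plk qne vneu
Hunk 6: at line 1 remove [imfjf,rcmz,eae] add [smpe] -> 13 lines: kjtoy smpe wssv rnanj agdt znuo beqsn arewu nasg kidis plk qne vneu
Final line count: 13

Answer: 13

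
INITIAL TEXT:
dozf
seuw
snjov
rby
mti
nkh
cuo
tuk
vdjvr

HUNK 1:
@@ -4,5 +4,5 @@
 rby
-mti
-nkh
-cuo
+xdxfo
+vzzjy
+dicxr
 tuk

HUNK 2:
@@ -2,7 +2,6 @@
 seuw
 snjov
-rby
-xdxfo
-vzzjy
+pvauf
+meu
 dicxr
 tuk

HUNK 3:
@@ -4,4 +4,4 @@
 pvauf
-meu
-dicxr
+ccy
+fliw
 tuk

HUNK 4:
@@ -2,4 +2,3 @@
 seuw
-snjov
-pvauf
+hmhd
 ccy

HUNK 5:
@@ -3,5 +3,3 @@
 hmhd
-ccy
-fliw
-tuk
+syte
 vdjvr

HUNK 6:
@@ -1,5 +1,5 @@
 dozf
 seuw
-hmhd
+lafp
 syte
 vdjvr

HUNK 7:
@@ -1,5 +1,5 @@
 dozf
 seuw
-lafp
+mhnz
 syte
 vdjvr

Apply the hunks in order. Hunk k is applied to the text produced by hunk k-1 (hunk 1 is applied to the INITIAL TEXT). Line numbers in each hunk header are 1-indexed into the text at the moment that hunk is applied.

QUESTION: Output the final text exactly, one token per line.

Hunk 1: at line 4 remove [mti,nkh,cuo] add [xdxfo,vzzjy,dicxr] -> 9 lines: dozf seuw snjov rby xdxfo vzzjy dicxr tuk vdjvr
Hunk 2: at line 2 remove [rby,xdxfo,vzzjy] add [pvauf,meu] -> 8 lines: dozf seuw snjov pvauf meu dicxr tuk vdjvr
Hunk 3: at line 4 remove [meu,dicxr] add [ccy,fliw] -> 8 lines: dozf seuw snjov pvauf ccy fliw tuk vdjvr
Hunk 4: at line 2 remove [snjov,pvauf] add [hmhd] -> 7 lines: dozf seuw hmhd ccy fliw tuk vdjvr
Hunk 5: at line 3 remove [ccy,fliw,tuk] add [syte] -> 5 lines: dozf seuw hmhd syte vdjvr
Hunk 6: at line 1 remove [hmhd] add [lafp] -> 5 lines: dozf seuw lafp syte vdjvr
Hunk 7: at line 1 remove [lafp] add [mhnz] -> 5 lines: dozf seuw mhnz syte vdjvr

Answer: dozf
seuw
mhnz
syte
vdjvr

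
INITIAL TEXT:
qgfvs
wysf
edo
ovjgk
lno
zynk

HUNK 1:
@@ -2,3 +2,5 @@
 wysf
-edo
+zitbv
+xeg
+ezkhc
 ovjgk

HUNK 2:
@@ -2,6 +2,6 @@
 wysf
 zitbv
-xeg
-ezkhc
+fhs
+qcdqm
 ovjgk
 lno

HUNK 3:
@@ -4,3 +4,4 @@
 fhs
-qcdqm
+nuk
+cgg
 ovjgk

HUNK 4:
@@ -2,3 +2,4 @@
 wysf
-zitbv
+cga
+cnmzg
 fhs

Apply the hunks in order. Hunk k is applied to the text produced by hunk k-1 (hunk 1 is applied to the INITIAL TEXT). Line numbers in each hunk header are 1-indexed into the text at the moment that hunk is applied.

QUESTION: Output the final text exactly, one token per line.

Answer: qgfvs
wysf
cga
cnmzg
fhs
nuk
cgg
ovjgk
lno
zynk

Derivation:
Hunk 1: at line 2 remove [edo] add [zitbv,xeg,ezkhc] -> 8 lines: qgfvs wysf zitbv xeg ezkhc ovjgk lno zynk
Hunk 2: at line 2 remove [xeg,ezkhc] add [fhs,qcdqm] -> 8 lines: qgfvs wysf zitbv fhs qcdqm ovjgk lno zynk
Hunk 3: at line 4 remove [qcdqm] add [nuk,cgg] -> 9 lines: qgfvs wysf zitbv fhs nuk cgg ovjgk lno zynk
Hunk 4: at line 2 remove [zitbv] add [cga,cnmzg] -> 10 lines: qgfvs wysf cga cnmzg fhs nuk cgg ovjgk lno zynk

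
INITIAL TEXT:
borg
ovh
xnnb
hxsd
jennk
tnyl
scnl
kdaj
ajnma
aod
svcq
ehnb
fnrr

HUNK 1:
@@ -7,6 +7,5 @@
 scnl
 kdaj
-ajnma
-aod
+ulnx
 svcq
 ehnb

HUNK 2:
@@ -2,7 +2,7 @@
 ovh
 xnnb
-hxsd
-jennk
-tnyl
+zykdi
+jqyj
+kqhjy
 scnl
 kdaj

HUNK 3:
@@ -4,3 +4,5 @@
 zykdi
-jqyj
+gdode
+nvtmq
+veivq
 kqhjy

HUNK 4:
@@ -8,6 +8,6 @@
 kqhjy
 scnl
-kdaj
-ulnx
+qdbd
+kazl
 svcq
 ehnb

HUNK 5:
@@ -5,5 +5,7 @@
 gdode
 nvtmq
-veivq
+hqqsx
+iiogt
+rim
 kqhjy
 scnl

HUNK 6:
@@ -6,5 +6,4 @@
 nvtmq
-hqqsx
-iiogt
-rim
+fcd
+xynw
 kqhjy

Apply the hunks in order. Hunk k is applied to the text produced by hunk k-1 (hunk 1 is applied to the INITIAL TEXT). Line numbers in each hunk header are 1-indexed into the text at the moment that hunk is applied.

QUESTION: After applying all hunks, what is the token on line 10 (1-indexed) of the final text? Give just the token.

Answer: scnl

Derivation:
Hunk 1: at line 7 remove [ajnma,aod] add [ulnx] -> 12 lines: borg ovh xnnb hxsd jennk tnyl scnl kdaj ulnx svcq ehnb fnrr
Hunk 2: at line 2 remove [hxsd,jennk,tnyl] add [zykdi,jqyj,kqhjy] -> 12 lines: borg ovh xnnb zykdi jqyj kqhjy scnl kdaj ulnx svcq ehnb fnrr
Hunk 3: at line 4 remove [jqyj] add [gdode,nvtmq,veivq] -> 14 lines: borg ovh xnnb zykdi gdode nvtmq veivq kqhjy scnl kdaj ulnx svcq ehnb fnrr
Hunk 4: at line 8 remove [kdaj,ulnx] add [qdbd,kazl] -> 14 lines: borg ovh xnnb zykdi gdode nvtmq veivq kqhjy scnl qdbd kazl svcq ehnb fnrr
Hunk 5: at line 5 remove [veivq] add [hqqsx,iiogt,rim] -> 16 lines: borg ovh xnnb zykdi gdode nvtmq hqqsx iiogt rim kqhjy scnl qdbd kazl svcq ehnb fnrr
Hunk 6: at line 6 remove [hqqsx,iiogt,rim] add [fcd,xynw] -> 15 lines: borg ovh xnnb zykdi gdode nvtmq fcd xynw kqhjy scnl qdbd kazl svcq ehnb fnrr
Final line 10: scnl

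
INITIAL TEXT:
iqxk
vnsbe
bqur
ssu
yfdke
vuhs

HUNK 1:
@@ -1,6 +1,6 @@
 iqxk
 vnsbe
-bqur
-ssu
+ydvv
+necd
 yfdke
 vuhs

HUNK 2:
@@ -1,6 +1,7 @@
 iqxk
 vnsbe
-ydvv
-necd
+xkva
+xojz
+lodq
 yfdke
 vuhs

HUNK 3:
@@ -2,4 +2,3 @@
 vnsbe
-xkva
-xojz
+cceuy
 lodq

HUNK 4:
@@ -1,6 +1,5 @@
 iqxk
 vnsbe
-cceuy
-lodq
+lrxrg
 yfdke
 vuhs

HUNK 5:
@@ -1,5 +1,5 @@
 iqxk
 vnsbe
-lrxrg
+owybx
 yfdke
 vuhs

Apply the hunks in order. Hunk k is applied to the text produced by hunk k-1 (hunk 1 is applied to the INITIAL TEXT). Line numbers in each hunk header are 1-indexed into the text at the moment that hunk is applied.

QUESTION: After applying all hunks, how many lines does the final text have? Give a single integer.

Hunk 1: at line 1 remove [bqur,ssu] add [ydvv,necd] -> 6 lines: iqxk vnsbe ydvv necd yfdke vuhs
Hunk 2: at line 1 remove [ydvv,necd] add [xkva,xojz,lodq] -> 7 lines: iqxk vnsbe xkva xojz lodq yfdke vuhs
Hunk 3: at line 2 remove [xkva,xojz] add [cceuy] -> 6 lines: iqxk vnsbe cceuy lodq yfdke vuhs
Hunk 4: at line 1 remove [cceuy,lodq] add [lrxrg] -> 5 lines: iqxk vnsbe lrxrg yfdke vuhs
Hunk 5: at line 1 remove [lrxrg] add [owybx] -> 5 lines: iqxk vnsbe owybx yfdke vuhs
Final line count: 5

Answer: 5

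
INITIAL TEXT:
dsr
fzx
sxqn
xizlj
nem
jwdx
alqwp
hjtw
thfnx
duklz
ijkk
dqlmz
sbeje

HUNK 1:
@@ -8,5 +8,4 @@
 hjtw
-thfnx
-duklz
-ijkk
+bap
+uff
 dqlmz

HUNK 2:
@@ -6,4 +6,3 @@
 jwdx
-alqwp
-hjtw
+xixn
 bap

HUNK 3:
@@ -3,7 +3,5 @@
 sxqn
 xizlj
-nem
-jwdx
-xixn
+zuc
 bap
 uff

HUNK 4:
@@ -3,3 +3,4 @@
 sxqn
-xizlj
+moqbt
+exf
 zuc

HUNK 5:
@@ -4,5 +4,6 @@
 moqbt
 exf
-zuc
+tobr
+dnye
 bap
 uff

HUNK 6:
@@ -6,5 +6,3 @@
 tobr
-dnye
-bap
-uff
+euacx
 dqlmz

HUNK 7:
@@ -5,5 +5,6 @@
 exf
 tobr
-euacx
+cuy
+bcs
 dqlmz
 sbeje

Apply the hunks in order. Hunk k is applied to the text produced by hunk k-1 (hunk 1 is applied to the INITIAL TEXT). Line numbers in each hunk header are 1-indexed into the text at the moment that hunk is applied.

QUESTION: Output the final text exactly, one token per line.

Hunk 1: at line 8 remove [thfnx,duklz,ijkk] add [bap,uff] -> 12 lines: dsr fzx sxqn xizlj nem jwdx alqwp hjtw bap uff dqlmz sbeje
Hunk 2: at line 6 remove [alqwp,hjtw] add [xixn] -> 11 lines: dsr fzx sxqn xizlj nem jwdx xixn bap uff dqlmz sbeje
Hunk 3: at line 3 remove [nem,jwdx,xixn] add [zuc] -> 9 lines: dsr fzx sxqn xizlj zuc bap uff dqlmz sbeje
Hunk 4: at line 3 remove [xizlj] add [moqbt,exf] -> 10 lines: dsr fzx sxqn moqbt exf zuc bap uff dqlmz sbeje
Hunk 5: at line 4 remove [zuc] add [tobr,dnye] -> 11 lines: dsr fzx sxqn moqbt exf tobr dnye bap uff dqlmz sbeje
Hunk 6: at line 6 remove [dnye,bap,uff] add [euacx] -> 9 lines: dsr fzx sxqn moqbt exf tobr euacx dqlmz sbeje
Hunk 7: at line 5 remove [euacx] add [cuy,bcs] -> 10 lines: dsr fzx sxqn moqbt exf tobr cuy bcs dqlmz sbeje

Answer: dsr
fzx
sxqn
moqbt
exf
tobr
cuy
bcs
dqlmz
sbeje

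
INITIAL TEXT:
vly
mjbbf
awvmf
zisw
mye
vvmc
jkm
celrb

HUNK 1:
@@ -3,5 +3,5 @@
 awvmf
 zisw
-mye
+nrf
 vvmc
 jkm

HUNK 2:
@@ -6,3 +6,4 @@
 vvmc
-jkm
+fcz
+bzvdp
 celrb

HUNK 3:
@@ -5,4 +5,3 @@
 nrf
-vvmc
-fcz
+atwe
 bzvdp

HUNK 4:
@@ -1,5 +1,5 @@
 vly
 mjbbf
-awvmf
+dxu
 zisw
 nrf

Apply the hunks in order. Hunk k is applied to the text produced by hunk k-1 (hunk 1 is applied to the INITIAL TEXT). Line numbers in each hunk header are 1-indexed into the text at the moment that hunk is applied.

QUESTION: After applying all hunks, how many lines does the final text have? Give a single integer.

Hunk 1: at line 3 remove [mye] add [nrf] -> 8 lines: vly mjbbf awvmf zisw nrf vvmc jkm celrb
Hunk 2: at line 6 remove [jkm] add [fcz,bzvdp] -> 9 lines: vly mjbbf awvmf zisw nrf vvmc fcz bzvdp celrb
Hunk 3: at line 5 remove [vvmc,fcz] add [atwe] -> 8 lines: vly mjbbf awvmf zisw nrf atwe bzvdp celrb
Hunk 4: at line 1 remove [awvmf] add [dxu] -> 8 lines: vly mjbbf dxu zisw nrf atwe bzvdp celrb
Final line count: 8

Answer: 8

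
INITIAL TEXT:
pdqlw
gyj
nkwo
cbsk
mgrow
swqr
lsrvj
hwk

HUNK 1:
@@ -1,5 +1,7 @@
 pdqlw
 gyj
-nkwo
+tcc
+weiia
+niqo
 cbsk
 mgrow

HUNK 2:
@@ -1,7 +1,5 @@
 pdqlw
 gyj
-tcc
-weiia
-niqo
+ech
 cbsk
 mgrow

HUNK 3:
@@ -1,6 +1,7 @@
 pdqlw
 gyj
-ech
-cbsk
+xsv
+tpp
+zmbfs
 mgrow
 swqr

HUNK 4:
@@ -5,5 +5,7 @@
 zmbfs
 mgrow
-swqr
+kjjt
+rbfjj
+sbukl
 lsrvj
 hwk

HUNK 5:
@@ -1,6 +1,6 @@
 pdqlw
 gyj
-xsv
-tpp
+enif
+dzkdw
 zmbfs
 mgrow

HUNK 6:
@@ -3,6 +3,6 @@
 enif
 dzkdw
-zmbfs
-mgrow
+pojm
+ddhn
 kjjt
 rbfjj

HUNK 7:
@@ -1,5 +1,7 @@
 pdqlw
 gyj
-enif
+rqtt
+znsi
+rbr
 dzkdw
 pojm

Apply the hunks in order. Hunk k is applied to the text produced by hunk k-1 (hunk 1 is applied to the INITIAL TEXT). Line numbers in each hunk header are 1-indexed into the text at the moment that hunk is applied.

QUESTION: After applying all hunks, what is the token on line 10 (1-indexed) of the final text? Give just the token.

Hunk 1: at line 1 remove [nkwo] add [tcc,weiia,niqo] -> 10 lines: pdqlw gyj tcc weiia niqo cbsk mgrow swqr lsrvj hwk
Hunk 2: at line 1 remove [tcc,weiia,niqo] add [ech] -> 8 lines: pdqlw gyj ech cbsk mgrow swqr lsrvj hwk
Hunk 3: at line 1 remove [ech,cbsk] add [xsv,tpp,zmbfs] -> 9 lines: pdqlw gyj xsv tpp zmbfs mgrow swqr lsrvj hwk
Hunk 4: at line 5 remove [swqr] add [kjjt,rbfjj,sbukl] -> 11 lines: pdqlw gyj xsv tpp zmbfs mgrow kjjt rbfjj sbukl lsrvj hwk
Hunk 5: at line 1 remove [xsv,tpp] add [enif,dzkdw] -> 11 lines: pdqlw gyj enif dzkdw zmbfs mgrow kjjt rbfjj sbukl lsrvj hwk
Hunk 6: at line 3 remove [zmbfs,mgrow] add [pojm,ddhn] -> 11 lines: pdqlw gyj enif dzkdw pojm ddhn kjjt rbfjj sbukl lsrvj hwk
Hunk 7: at line 1 remove [enif] add [rqtt,znsi,rbr] -> 13 lines: pdqlw gyj rqtt znsi rbr dzkdw pojm ddhn kjjt rbfjj sbukl lsrvj hwk
Final line 10: rbfjj

Answer: rbfjj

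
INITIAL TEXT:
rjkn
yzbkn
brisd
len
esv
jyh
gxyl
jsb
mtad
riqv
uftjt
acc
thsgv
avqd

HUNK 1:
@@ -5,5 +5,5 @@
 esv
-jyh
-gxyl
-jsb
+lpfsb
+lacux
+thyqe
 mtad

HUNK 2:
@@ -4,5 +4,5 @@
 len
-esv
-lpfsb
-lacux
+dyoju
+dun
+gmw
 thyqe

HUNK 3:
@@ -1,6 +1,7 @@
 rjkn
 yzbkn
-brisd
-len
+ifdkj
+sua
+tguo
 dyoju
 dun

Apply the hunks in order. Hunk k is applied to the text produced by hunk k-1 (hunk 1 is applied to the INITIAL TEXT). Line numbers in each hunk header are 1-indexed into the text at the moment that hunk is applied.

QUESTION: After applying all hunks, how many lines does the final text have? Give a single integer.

Hunk 1: at line 5 remove [jyh,gxyl,jsb] add [lpfsb,lacux,thyqe] -> 14 lines: rjkn yzbkn brisd len esv lpfsb lacux thyqe mtad riqv uftjt acc thsgv avqd
Hunk 2: at line 4 remove [esv,lpfsb,lacux] add [dyoju,dun,gmw] -> 14 lines: rjkn yzbkn brisd len dyoju dun gmw thyqe mtad riqv uftjt acc thsgv avqd
Hunk 3: at line 1 remove [brisd,len] add [ifdkj,sua,tguo] -> 15 lines: rjkn yzbkn ifdkj sua tguo dyoju dun gmw thyqe mtad riqv uftjt acc thsgv avqd
Final line count: 15

Answer: 15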